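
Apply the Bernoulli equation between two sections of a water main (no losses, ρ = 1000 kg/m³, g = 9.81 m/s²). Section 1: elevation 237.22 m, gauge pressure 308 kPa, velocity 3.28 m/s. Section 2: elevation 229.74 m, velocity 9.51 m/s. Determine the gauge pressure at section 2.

P₂ ≈ 342 kPa

Pressure head at 1: ψ₁ = P₁/(ρg) = 308×1000 / (1000 × 9.81) = 31.40 m.
Velocity heads: v₁²/2g = 3.28²/19.62 = 0.548 m; v₂²/2g = 9.51²/19.62 = 4.610 m.
Total head H = z₁ + ψ₁ + v₁²/2g = 237.22 + 31.40 + 0.548 = 269.17 m.
ψ₂ = H − z₂ − v₂²/2g = 269.17 − 229.74 − 4.610 = 34.82 m.
P₂ = ρgψ₂ = 1000 × 9.81 × 34.82 ≈ 342 kPa.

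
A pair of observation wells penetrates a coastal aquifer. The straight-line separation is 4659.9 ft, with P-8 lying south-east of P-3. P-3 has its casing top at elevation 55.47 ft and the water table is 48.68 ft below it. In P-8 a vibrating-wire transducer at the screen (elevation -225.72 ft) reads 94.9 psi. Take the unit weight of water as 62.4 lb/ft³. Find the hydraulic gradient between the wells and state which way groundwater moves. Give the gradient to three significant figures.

i ≈ 0.00290; groundwater flows toward the south-east

Total head at P-3: h = 55.47 − 48.68 = 6.79 ft.
Pressure head at P-8: ψ = 144·P/γ = 144 × 94.9 / 62.4 = 219.00 ft.
Total head at P-8: h = z + ψ = -225.72 + 219.00 = -6.72 ft.
Head difference: h(P-3) − h(P-8) = 6.79 − (-6.72) = 13.51 ft.
Hydraulic gradient: i = |Δh| / L = 13.51 / 4659.9 = 0.00290.
Flow is from higher to lower head: from P-3 toward P-8, i.e. toward the south-east.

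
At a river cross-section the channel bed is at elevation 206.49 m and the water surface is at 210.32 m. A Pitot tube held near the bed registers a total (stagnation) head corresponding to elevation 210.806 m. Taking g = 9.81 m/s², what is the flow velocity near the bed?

Near the bed, under hydrostatic conditions, the piezometric head (z + ψ) equals the free-surface elevation, 210.32 m.
Velocity head = total − piezometric = 210.806 − 210.32 = 0.486 m.
v = √(2g·h_v) = √(2 × 9.81 × 0.486) = 3.09 m/s.

v ≈ 3.09 m/s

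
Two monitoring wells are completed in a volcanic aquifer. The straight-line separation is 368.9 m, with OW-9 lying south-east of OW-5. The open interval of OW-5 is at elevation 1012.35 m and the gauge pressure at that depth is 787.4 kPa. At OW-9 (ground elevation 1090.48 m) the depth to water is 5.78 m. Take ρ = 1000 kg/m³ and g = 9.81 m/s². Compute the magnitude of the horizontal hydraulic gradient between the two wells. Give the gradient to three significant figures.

i ≈ 0.0215

Pressure head at OW-5: ψ = P/(ρg) = 787.4×1000 / (1000 × 9.81) = 80.27 m.
Total head at OW-5: h = z + ψ = 1012.35 + 80.27 = 1092.62 m.
Total head at OW-9: h = 1090.48 − 5.78 = 1084.70 m.
Head difference: h(OW-5) − h(OW-9) = 1092.62 − 1084.70 = 7.92 m.
Hydraulic gradient: i = |Δh| / L = 7.92 / 368.9 = 0.0215.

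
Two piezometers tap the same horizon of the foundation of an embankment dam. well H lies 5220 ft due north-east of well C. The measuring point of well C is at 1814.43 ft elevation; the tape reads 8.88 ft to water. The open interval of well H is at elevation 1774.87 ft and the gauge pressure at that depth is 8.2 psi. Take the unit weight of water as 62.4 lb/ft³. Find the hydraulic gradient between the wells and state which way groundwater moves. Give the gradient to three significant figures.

i ≈ 0.00225; groundwater flows toward the north-east

Total head at well C: h = 1814.43 − 8.88 = 1805.55 ft.
Pressure head at well H: ψ = 144·P/γ = 144 × 8.2 / 62.4 = 18.92 ft.
Total head at well H: h = z + ψ = 1774.87 + 18.92 = 1793.79 ft.
Head difference: h(well C) − h(well H) = 1805.55 − 1793.79 = 11.76 ft.
Hydraulic gradient: i = |Δh| / L = 11.76 / 5220 = 0.00225.
Flow is from higher to lower head: from well C toward well H, i.e. toward the north-east.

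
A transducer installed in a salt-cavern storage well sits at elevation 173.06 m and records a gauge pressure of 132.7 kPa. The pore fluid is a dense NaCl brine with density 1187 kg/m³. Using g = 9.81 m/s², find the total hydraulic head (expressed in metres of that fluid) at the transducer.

ψ = P/(ρg) = 132.7×1000 / (1187 × 9.81) = 11.40 m.
h = z + ψ = 173.06 + 11.40 = 184.46 m.

h ≈ 184.46 m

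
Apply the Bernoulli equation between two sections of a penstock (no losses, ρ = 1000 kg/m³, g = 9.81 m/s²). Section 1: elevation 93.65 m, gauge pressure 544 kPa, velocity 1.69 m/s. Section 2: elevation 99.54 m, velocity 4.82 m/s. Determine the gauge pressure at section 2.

P₂ ≈ 476 kPa

Pressure head at 1: ψ₁ = P₁/(ρg) = 544×1000 / (1000 × 9.81) = 55.45 m.
Velocity heads: v₁²/2g = 1.69²/19.62 = 0.146 m; v₂²/2g = 4.82²/19.62 = 1.184 m.
Total head H = z₁ + ψ₁ + v₁²/2g = 93.65 + 55.45 + 0.146 = 149.25 m.
ψ₂ = H − z₂ − v₂²/2g = 149.25 − 99.54 − 1.184 = 48.53 m.
P₂ = ρgψ₂ = 1000 × 9.81 × 48.53 ≈ 476 kPa.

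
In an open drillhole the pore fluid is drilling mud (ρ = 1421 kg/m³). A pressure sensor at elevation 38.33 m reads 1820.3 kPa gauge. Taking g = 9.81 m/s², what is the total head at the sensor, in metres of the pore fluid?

h ≈ 168.91 m

ψ = P/(ρg) = 1820.3×1000 / (1421 × 9.81) = 130.58 m.
h = z + ψ = 38.33 + 130.58 = 168.91 m.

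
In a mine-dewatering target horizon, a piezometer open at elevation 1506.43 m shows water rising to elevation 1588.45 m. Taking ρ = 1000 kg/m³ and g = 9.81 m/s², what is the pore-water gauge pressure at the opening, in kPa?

P ≈ 805 kPa

Pressure head ψ = h − z = 1588.45 − 1506.43 = 82.02 m.
P = ρgψ = 1000 × 9.81 × 82.02 = 804616 Pa ≈ 805 kPa.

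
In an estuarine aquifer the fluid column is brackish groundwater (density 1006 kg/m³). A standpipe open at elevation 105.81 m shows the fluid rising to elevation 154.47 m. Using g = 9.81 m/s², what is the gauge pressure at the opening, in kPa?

P ≈ 480 kPa

Pressure head ψ = h − z = 154.47 − 105.81 = 48.66 m.
P = ρgψ = 1006 × 9.81 × 48.66 = 480219 Pa ≈ 480 kPa.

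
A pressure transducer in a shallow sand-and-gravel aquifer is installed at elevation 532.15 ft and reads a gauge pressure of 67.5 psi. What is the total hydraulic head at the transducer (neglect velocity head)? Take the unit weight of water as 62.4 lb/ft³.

h ≈ 687.92 ft

ψ = 144·P/γ = 144 × 67.5 / 62.4 = 155.77 ft.
h = z + ψ = 532.15 + 155.77 = 687.92 ft.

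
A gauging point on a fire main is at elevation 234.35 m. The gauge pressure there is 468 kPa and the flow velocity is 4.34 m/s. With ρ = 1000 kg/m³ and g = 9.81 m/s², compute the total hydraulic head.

Pressure head ψ = P/(ρg) = 468×1000 / (1000 × 9.81) = 47.71 m.
Velocity head = v²/(2g) = 4.34² / (2 × 9.81) = 0.960 m.
h = z + ψ + v²/(2g) = 234.35 + 47.71 + 0.960 = 283.02 m.

h ≈ 283.02 m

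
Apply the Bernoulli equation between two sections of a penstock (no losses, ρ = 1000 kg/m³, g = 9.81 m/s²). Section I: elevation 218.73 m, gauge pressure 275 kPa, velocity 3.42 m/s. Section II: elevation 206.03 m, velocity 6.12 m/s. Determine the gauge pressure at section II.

P₂ ≈ 387 kPa

Pressure head at I: ψ₁ = P₁/(ρg) = 275×1000 / (1000 × 9.81) = 28.03 m.
Velocity heads: v₁²/2g = 3.42²/19.62 = 0.596 m; v₂²/2g = 6.12²/19.62 = 1.909 m.
Total head H = z₁ + ψ₁ + v₁²/2g = 218.73 + 28.03 + 0.596 = 247.36 m.
ψ₂ = H − z₂ − v₂²/2g = 247.36 − 206.03 − 1.909 = 39.42 m.
P₂ = ρgψ₂ = 1000 × 9.81 × 39.42 ≈ 387 kPa.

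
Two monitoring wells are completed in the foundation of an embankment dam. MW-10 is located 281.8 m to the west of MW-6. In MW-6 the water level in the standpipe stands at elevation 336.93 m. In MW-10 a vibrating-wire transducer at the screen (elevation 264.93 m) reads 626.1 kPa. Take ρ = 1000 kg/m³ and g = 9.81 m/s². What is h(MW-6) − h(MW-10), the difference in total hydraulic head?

Total head at MW-6: h = 336.93 m (water level in the piezometer is the total head).
Pressure head at MW-10: ψ = P/(ρg) = 626.1×1000 / (1000 × 9.81) = 63.82 m.
Total head at MW-10: h = z + ψ = 264.93 + 63.82 = 328.75 m.
Head difference: h(MW-6) − h(MW-10) = 336.93 − 328.75 = 8.18 m.

Δh ≈ 8.18 m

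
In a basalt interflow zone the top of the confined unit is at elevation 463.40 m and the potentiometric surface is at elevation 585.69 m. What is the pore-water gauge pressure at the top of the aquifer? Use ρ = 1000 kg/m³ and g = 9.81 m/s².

Pressure head at the aquifer top: ψ = h − z = 585.69 − 463.40 = 122.29 m.
P = ρgψ = 1000 × 9.81 × 122.29 = 1199665 Pa ≈ 1200 kPa.

P ≈ 1200 kPa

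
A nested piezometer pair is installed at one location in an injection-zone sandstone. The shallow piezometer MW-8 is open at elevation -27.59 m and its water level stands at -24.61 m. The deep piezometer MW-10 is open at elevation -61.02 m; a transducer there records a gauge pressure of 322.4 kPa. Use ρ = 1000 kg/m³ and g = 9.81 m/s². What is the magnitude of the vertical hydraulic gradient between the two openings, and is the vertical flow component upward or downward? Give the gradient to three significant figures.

Total head at MW-8: h = -24.61 m (water level in the standpipe).
Pressure head at MW-10: ψ = P/(ρg) = 322.4×1000 / (1000 × 9.81) = 32.86 m.
Total head at MW-10: h = z + ψ = -61.02 + 32.86 = -28.16 m.
Δh = h(MW-8) − h(MW-10) = -24.61 − (-28.16) = 3.55 m.
Vertical separation Δz = -27.59 − (-61.02) = 33.43 m.
|i_v| = |Δh| / Δz = 3.55 / 33.43 = 0.106.
Head is higher in the shallow piezometer, so vertical flow is downward (recharge condition).

|i_v| ≈ 0.106; vertical flow is downward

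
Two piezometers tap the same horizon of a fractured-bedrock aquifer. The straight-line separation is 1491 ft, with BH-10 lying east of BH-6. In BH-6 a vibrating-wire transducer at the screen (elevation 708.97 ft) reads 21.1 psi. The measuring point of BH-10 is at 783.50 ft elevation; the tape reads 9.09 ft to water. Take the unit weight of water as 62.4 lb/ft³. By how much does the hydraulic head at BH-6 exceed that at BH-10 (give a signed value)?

Δh ≈ -16.75 ft

Pressure head at BH-6: ψ = 144·P/γ = 144 × 21.1 / 62.4 = 48.69 ft.
Total head at BH-6: h = z + ψ = 708.97 + 48.69 = 757.66 ft.
Total head at BH-10: h = 783.50 − 9.09 = 774.41 ft.
Head difference: h(BH-6) − h(BH-10) = 757.66 − 774.41 = -16.75 ft.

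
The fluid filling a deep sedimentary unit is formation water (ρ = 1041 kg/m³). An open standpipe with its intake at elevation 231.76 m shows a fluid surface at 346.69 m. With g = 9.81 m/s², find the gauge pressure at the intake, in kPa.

Pressure head ψ = h − z = 346.69 − 231.76 = 114.93 m.
P = ρgψ = 1041 × 9.81 × 114.93 = 1173689 Pa ≈ 1170 kPa.

P ≈ 1170 kPa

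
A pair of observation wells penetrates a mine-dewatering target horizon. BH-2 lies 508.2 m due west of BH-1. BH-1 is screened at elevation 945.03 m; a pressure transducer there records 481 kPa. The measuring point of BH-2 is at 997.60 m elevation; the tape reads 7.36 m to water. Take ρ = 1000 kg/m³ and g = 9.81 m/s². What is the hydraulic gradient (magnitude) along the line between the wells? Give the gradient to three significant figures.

i ≈ 0.00752

Pressure head at BH-1: ψ = P/(ρg) = 481×1000 / (1000 × 9.81) = 49.03 m.
Total head at BH-1: h = z + ψ = 945.03 + 49.03 = 994.06 m.
Total head at BH-2: h = 997.60 − 7.36 = 990.24 m.
Head difference: h(BH-1) − h(BH-2) = 994.06 − 990.24 = 3.82 m.
Hydraulic gradient: i = |Δh| / L = 3.82 / 508.2 = 0.00752.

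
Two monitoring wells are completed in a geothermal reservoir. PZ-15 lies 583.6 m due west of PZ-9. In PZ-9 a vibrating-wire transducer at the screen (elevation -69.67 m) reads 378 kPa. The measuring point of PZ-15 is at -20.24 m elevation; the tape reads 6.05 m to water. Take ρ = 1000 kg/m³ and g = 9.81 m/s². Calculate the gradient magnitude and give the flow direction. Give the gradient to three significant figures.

Pressure head at PZ-9: ψ = P/(ρg) = 378×1000 / (1000 × 9.81) = 38.53 m.
Total head at PZ-9: h = z + ψ = -69.67 + 38.53 = -31.14 m.
Total head at PZ-15: h = -20.24 − 6.05 = -26.29 m.
Head difference: h(PZ-9) − h(PZ-15) = -31.14 − (-26.29) = -4.85 m.
Hydraulic gradient: i = |Δh| / L = 4.85 / 583.6 = 0.00831.
Flow is from higher to lower head: from PZ-15 toward PZ-9, i.e. toward the east.

i ≈ 0.00831; groundwater flows toward the east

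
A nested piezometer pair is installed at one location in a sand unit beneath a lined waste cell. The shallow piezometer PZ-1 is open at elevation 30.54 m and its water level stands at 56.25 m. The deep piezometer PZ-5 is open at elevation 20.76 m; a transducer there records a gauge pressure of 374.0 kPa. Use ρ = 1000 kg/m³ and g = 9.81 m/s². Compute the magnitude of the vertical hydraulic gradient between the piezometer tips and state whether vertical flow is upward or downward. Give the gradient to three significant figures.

|i_v| ≈ 0.269; vertical flow is upward

Total head at PZ-1: h = 56.25 m (water level in the standpipe).
Pressure head at PZ-5: ψ = P/(ρg) = 374.0×1000 / (1000 × 9.81) = 38.12 m.
Total head at PZ-5: h = z + ψ = 20.76 + 38.12 = 58.88 m.
Δh = h(PZ-1) − h(PZ-5) = 56.25 − 58.88 = -2.63 m.
Vertical separation Δz = 30.54 − 20.76 = 9.78 m.
|i_v| = |Δh| / Δz = 2.63 / 9.78 = 0.269.
Head is higher in the deep piezometer, so vertical flow is upward (discharge condition).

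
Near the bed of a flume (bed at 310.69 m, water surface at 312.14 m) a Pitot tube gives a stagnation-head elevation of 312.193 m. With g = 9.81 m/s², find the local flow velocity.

Near the bed, under hydrostatic conditions, the piezometric head (z + ψ) equals the free-surface elevation, 312.14 m.
Velocity head = total − piezometric = 312.193 − 312.14 = 0.053 m.
v = √(2g·h_v) = √(2 × 9.81 × 0.053) = 1.02 m/s.

v ≈ 1.02 m/s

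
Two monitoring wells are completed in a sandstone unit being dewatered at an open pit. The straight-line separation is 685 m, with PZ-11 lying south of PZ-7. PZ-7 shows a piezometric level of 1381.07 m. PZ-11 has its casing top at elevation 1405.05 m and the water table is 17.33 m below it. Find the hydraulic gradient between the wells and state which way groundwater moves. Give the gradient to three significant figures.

Total head at PZ-7: h = 1381.07 m (water level in the piezometer is the total head).
Total head at PZ-11: h = 1405.05 − 17.33 = 1387.72 m.
Head difference: h(PZ-7) − h(PZ-11) = 1381.07 − 1387.72 = -6.65 m.
Hydraulic gradient: i = |Δh| / L = 6.65 / 685 = 0.00971.
Flow is from higher to lower head: from PZ-11 toward PZ-7, i.e. toward the north.

i ≈ 0.00971; groundwater flows toward the north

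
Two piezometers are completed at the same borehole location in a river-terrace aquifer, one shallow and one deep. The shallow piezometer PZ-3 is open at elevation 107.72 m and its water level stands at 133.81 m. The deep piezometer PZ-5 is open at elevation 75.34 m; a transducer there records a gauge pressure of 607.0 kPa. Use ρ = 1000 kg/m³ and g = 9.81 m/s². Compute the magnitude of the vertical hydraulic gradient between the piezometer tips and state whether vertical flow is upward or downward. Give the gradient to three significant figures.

Total head at PZ-3: h = 133.81 m (water level in the standpipe).
Pressure head at PZ-5: ψ = P/(ρg) = 607.0×1000 / (1000 × 9.81) = 61.88 m.
Total head at PZ-5: h = z + ψ = 75.34 + 61.88 = 137.22 m.
Δh = h(PZ-3) − h(PZ-5) = 133.81 − 137.22 = -3.41 m.
Vertical separation Δz = 107.72 − 75.34 = 32.38 m.
|i_v| = |Δh| / Δz = 3.41 / 32.38 = 0.105.
Head is higher in the deep piezometer, so vertical flow is upward (discharge condition).

|i_v| ≈ 0.105; vertical flow is upward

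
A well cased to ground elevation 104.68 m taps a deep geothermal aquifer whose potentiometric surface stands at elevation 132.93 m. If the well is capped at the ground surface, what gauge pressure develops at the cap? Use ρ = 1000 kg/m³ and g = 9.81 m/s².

P ≈ 277 kPa

Head above the cap: Δh = 132.93 − 104.68 = 28.25 m.
P = ρgΔh = 1000 × 9.81 × 28.25 = 277132 Pa ≈ 277 kPa.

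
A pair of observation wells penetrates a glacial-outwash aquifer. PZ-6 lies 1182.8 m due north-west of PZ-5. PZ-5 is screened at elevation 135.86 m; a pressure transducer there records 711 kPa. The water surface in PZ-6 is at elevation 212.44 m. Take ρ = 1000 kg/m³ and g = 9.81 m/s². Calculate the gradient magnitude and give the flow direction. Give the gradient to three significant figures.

i ≈ 0.00347; groundwater flows toward the south-east

Pressure head at PZ-5: ψ = P/(ρg) = 711×1000 / (1000 × 9.81) = 72.48 m.
Total head at PZ-5: h = z + ψ = 135.86 + 72.48 = 208.34 m.
Total head at PZ-6: h = 212.44 m (water level in the piezometer is the total head).
Head difference: h(PZ-5) − h(PZ-6) = 208.34 − 212.44 = -4.10 m.
Hydraulic gradient: i = |Δh| / L = 4.10 / 1182.8 = 0.00347.
Flow is from higher to lower head: from PZ-6 toward PZ-5, i.e. toward the south-east.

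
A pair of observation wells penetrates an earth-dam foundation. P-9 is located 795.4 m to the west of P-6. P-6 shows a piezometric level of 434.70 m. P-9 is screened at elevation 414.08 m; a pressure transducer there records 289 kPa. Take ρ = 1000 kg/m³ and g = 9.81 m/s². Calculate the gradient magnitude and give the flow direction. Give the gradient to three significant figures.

Total head at P-6: h = 434.70 m (water level in the piezometer is the total head).
Pressure head at P-9: ψ = P/(ρg) = 289×1000 / (1000 × 9.81) = 29.46 m.
Total head at P-9: h = z + ψ = 414.08 + 29.46 = 443.54 m.
Head difference: h(P-6) − h(P-9) = 434.70 − 443.54 = -8.84 m.
Hydraulic gradient: i = |Δh| / L = 8.84 / 795.4 = 0.0111.
Flow is from higher to lower head: from P-9 toward P-6, i.e. toward the east.

i ≈ 0.0111; groundwater flows toward the east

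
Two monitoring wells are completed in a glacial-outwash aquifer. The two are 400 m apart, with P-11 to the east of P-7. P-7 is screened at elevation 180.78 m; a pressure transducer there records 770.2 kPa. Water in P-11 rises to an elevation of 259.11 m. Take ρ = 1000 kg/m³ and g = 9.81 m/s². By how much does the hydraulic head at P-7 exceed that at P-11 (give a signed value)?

Pressure head at P-7: ψ = P/(ρg) = 770.2×1000 / (1000 × 9.81) = 78.51 m.
Total head at P-7: h = z + ψ = 180.78 + 78.51 = 259.29 m.
Total head at P-11: h = 259.11 m (water level in the piezometer is the total head).
Head difference: h(P-7) − h(P-11) = 259.29 − 259.11 = 0.18 m.

Δh ≈ 0.18 m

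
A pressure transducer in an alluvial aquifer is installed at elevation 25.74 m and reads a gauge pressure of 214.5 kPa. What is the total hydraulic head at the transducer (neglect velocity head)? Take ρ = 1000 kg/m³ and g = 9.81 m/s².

h ≈ 47.61 m

ψ = P/(ρg) = 214.5×1000 / (1000 × 9.81) = 21.87 m.
h = z + ψ = 25.74 + 21.87 = 47.61 m.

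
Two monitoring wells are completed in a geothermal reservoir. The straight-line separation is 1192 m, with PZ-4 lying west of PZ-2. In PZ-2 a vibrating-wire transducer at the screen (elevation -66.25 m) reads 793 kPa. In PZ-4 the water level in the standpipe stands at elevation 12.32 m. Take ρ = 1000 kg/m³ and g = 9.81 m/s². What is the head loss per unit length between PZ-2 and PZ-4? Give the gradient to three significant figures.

Pressure head at PZ-2: ψ = P/(ρg) = 793×1000 / (1000 × 9.81) = 80.84 m.
Total head at PZ-2: h = z + ψ = -66.25 + 80.84 = 14.59 m.
Total head at PZ-4: h = 12.32 m (water level in the piezometer is the total head).
Head difference: h(PZ-2) − h(PZ-4) = 14.59 − 12.32 = 2.27 m.
Hydraulic gradient: i = |Δh| / L = 2.27 / 1192 = 0.00190.

i ≈ 0.00190 m/m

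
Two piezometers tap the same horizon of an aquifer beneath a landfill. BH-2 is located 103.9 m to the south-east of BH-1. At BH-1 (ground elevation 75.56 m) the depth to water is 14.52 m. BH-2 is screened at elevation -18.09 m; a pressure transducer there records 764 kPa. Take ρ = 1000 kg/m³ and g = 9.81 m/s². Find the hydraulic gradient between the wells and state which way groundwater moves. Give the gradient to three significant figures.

Total head at BH-1: h = 75.56 − 14.52 = 61.04 m.
Pressure head at BH-2: ψ = P/(ρg) = 764×1000 / (1000 × 9.81) = 77.88 m.
Total head at BH-2: h = z + ψ = -18.09 + 77.88 = 59.79 m.
Head difference: h(BH-1) − h(BH-2) = 61.04 − 59.79 = 1.25 m.
Hydraulic gradient: i = |Δh| / L = 1.25 / 103.9 = 0.0120.
Flow is from higher to lower head: from BH-1 toward BH-2, i.e. toward the south-east.

i ≈ 0.0120; groundwater flows toward the south-east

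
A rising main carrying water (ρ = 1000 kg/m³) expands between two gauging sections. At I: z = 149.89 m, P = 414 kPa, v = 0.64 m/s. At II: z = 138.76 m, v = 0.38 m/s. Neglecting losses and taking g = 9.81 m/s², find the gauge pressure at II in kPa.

P₂ ≈ 523 kPa

Pressure head at I: ψ₁ = P₁/(ρg) = 414×1000 / (1000 × 9.81) = 42.20 m.
Velocity heads: v₁²/2g = 0.64²/19.62 = 0.021 m; v₂²/2g = 0.38²/19.62 = 0.007 m.
Total head H = z₁ + ψ₁ + v₁²/2g = 149.89 + 42.20 + 0.021 = 192.11 m.
ψ₂ = H − z₂ − v₂²/2g = 192.11 − 138.76 − 0.007 = 53.34 m.
P₂ = ρgψ₂ = 1000 × 9.81 × 53.34 ≈ 523 kPa.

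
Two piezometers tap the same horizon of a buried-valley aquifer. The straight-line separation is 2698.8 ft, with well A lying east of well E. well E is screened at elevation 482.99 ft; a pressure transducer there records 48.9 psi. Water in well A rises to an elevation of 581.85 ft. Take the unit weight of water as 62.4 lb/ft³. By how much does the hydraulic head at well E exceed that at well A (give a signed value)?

Δh ≈ 13.99 ft

Pressure head at well E: ψ = 144·P/γ = 144 × 48.9 / 62.4 = 112.85 ft.
Total head at well E: h = z + ψ = 482.99 + 112.85 = 595.84 ft.
Total head at well A: h = 581.85 ft (water level in the piezometer is the total head).
Head difference: h(well E) − h(well A) = 595.84 − 581.85 = 13.99 ft.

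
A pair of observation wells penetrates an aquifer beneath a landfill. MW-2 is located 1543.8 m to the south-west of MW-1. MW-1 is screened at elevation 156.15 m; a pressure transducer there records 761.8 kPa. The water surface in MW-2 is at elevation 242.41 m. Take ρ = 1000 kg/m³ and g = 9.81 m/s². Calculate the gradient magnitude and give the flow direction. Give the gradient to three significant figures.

i ≈ 0.00557; groundwater flows toward the north-east

Pressure head at MW-1: ψ = P/(ρg) = 761.8×1000 / (1000 × 9.81) = 77.66 m.
Total head at MW-1: h = z + ψ = 156.15 + 77.66 = 233.81 m.
Total head at MW-2: h = 242.41 m (water level in the piezometer is the total head).
Head difference: h(MW-1) − h(MW-2) = 233.81 − 242.41 = -8.60 m.
Hydraulic gradient: i = |Δh| / L = 8.60 / 1543.8 = 0.00557.
Flow is from higher to lower head: from MW-2 toward MW-1, i.e. toward the north-east.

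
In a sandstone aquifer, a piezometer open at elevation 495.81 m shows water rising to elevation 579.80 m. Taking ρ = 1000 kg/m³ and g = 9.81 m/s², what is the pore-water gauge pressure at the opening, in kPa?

Pressure head ψ = h − z = 579.80 − 495.81 = 83.99 m.
P = ρgψ = 1000 × 9.81 × 83.99 = 823942 Pa ≈ 824 kPa.

P ≈ 824 kPa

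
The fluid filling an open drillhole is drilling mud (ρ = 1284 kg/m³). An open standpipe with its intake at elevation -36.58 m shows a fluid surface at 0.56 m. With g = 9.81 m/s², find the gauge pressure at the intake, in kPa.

P ≈ 468 kPa

Pressure head ψ = h − z = 0.56 − (-36.58) = 37.14 m.
P = ρgψ = 1284 × 9.81 × 37.14 = 467817 Pa ≈ 468 kPa.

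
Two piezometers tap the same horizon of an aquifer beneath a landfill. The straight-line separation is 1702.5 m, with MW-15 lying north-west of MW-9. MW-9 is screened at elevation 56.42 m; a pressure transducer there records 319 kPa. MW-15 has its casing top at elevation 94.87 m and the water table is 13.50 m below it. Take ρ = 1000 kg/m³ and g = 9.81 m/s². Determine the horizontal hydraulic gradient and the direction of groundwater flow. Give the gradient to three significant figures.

i ≈ 0.00445; groundwater flows toward the north-west

Pressure head at MW-9: ψ = P/(ρg) = 319×1000 / (1000 × 9.81) = 32.52 m.
Total head at MW-9: h = z + ψ = 56.42 + 32.52 = 88.94 m.
Total head at MW-15: h = 94.87 − 13.50 = 81.37 m.
Head difference: h(MW-9) − h(MW-15) = 88.94 − 81.37 = 7.57 m.
Hydraulic gradient: i = |Δh| / L = 7.57 / 1702.5 = 0.00445.
Flow is from higher to lower head: from MW-9 toward MW-15, i.e. toward the north-west.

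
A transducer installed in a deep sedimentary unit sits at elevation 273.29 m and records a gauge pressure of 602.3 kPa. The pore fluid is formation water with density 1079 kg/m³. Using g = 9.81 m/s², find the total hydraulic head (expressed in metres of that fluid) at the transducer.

h ≈ 330.19 m

ψ = P/(ρg) = 602.3×1000 / (1079 × 9.81) = 56.90 m.
h = z + ψ = 273.29 + 56.90 = 330.19 m.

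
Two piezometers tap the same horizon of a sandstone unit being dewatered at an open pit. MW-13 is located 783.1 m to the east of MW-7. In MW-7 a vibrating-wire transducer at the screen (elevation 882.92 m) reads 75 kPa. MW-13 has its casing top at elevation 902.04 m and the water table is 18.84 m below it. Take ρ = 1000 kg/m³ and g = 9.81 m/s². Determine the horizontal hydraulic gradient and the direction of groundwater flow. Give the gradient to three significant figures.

Pressure head at MW-7: ψ = P/(ρg) = 75×1000 / (1000 × 9.81) = 7.65 m.
Total head at MW-7: h = z + ψ = 882.92 + 7.65 = 890.57 m.
Total head at MW-13: h = 902.04 − 18.84 = 883.20 m.
Head difference: h(MW-7) − h(MW-13) = 890.57 − 883.20 = 7.37 m.
Hydraulic gradient: i = |Δh| / L = 7.37 / 783.1 = 0.00941.
Flow is from higher to lower head: from MW-7 toward MW-13, i.e. toward the east.

i ≈ 0.00941; groundwater flows toward the east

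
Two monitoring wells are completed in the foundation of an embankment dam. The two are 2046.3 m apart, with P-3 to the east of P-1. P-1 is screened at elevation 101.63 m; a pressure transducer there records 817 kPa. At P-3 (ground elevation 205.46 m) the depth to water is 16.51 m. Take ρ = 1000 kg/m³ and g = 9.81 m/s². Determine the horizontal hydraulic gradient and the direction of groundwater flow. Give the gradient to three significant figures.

Pressure head at P-1: ψ = P/(ρg) = 817×1000 / (1000 × 9.81) = 83.28 m.
Total head at P-1: h = z + ψ = 101.63 + 83.28 = 184.91 m.
Total head at P-3: h = 205.46 − 16.51 = 188.95 m.
Head difference: h(P-1) − h(P-3) = 184.91 − 188.95 = -4.04 m.
Hydraulic gradient: i = |Δh| / L = 4.04 / 2046.3 = 0.00197.
Flow is from higher to lower head: from P-3 toward P-1, i.e. toward the west.

i ≈ 0.00197; groundwater flows toward the west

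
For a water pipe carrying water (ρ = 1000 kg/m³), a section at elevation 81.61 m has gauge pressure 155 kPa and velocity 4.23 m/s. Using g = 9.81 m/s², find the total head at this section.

h ≈ 98.32 m

Pressure head ψ = P/(ρg) = 155×1000 / (1000 × 9.81) = 15.80 m.
Velocity head = v²/(2g) = 4.23² / (2 × 9.81) = 0.912 m.
h = z + ψ + v²/(2g) = 81.61 + 15.80 + 0.912 = 98.32 m.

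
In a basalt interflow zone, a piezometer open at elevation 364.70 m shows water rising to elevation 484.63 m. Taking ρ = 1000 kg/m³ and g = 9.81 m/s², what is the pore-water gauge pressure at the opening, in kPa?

P ≈ 1180 kPa

Pressure head ψ = h − z = 484.63 − 364.70 = 119.93 m.
P = ρgψ = 1000 × 9.81 × 119.93 = 1176513 Pa ≈ 1180 kPa.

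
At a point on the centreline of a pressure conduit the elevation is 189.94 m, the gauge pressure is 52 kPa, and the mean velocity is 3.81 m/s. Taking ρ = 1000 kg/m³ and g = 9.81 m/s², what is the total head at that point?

Pressure head ψ = P/(ρg) = 52×1000 / (1000 × 9.81) = 5.30 m.
Velocity head = v²/(2g) = 3.81² / (2 × 9.81) = 0.740 m.
h = z + ψ + v²/(2g) = 189.94 + 5.30 + 0.740 = 195.98 m.

h ≈ 195.98 m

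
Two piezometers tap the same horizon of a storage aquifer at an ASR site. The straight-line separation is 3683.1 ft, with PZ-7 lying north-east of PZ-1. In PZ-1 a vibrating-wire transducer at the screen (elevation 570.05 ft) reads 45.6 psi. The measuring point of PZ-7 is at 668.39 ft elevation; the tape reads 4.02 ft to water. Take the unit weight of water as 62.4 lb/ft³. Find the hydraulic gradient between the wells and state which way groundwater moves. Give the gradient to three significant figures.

Pressure head at PZ-1: ψ = 144·P/γ = 144 × 45.6 / 62.4 = 105.23 ft.
Total head at PZ-1: h = z + ψ = 570.05 + 105.23 = 675.28 ft.
Total head at PZ-7: h = 668.39 − 4.02 = 664.37 ft.
Head difference: h(PZ-1) − h(PZ-7) = 675.28 − 664.37 = 10.91 ft.
Hydraulic gradient: i = |Δh| / L = 10.91 / 3683.1 = 0.00296.
Flow is from higher to lower head: from PZ-1 toward PZ-7, i.e. toward the north-east.

i ≈ 0.00296; groundwater flows toward the north-east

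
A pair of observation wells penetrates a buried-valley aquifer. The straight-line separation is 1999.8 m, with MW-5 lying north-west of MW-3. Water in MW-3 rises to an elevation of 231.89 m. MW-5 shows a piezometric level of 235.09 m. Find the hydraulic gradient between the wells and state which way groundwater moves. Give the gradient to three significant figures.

Total head at MW-3: h = 231.89 m (water level in the piezometer is the total head).
Total head at MW-5: h = 235.09 m (water level in the piezometer is the total head).
Head difference: h(MW-3) − h(MW-5) = 231.89 − 235.09 = -3.20 m.
Hydraulic gradient: i = |Δh| / L = 3.20 / 1999.8 = 0.00160.
Flow is from higher to lower head: from MW-5 toward MW-3, i.e. toward the south-east.

i ≈ 0.00160; groundwater flows toward the south-east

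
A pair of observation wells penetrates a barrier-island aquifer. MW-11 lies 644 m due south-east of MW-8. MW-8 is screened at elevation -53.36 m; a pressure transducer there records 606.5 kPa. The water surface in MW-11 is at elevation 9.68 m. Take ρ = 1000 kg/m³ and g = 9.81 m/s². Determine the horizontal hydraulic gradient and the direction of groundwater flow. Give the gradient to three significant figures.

i ≈ 0.00189; groundwater flows toward the north-west

Pressure head at MW-8: ψ = P/(ρg) = 606.5×1000 / (1000 × 9.81) = 61.82 m.
Total head at MW-8: h = z + ψ = -53.36 + 61.82 = 8.46 m.
Total head at MW-11: h = 9.68 m (water level in the piezometer is the total head).
Head difference: h(MW-8) − h(MW-11) = 8.46 − 9.68 = -1.22 m.
Hydraulic gradient: i = |Δh| / L = 1.22 / 644 = 0.00189.
Flow is from higher to lower head: from MW-11 toward MW-8, i.e. toward the north-west.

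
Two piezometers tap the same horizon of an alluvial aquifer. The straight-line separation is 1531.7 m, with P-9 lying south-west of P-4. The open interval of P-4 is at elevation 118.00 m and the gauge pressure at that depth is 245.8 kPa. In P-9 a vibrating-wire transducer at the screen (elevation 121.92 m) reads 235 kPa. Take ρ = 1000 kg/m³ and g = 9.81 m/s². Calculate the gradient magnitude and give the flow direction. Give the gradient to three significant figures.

Pressure head at P-4: ψ = P/(ρg) = 245.8×1000 / (1000 × 9.81) = 25.06 m.
Total head at P-4: h = z + ψ = 118.00 + 25.06 = 143.06 m.
Pressure head at P-9: ψ = P/(ρg) = 235×1000 / (1000 × 9.81) = 23.96 m.
Total head at P-9: h = z + ψ = 121.92 + 23.96 = 145.88 m.
Head difference: h(P-4) − h(P-9) = 143.06 − 145.88 = -2.82 m.
Hydraulic gradient: i = |Δh| / L = 2.82 / 1531.7 = 0.00184.
Flow is from higher to lower head: from P-9 toward P-4, i.e. toward the north-east.

i ≈ 0.00184; groundwater flows toward the north-east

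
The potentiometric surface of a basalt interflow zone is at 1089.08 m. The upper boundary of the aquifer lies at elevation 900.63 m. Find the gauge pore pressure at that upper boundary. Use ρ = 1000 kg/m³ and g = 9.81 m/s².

Pressure head at the aquifer top: ψ = h − z = 1089.08 − 900.63 = 188.45 m.
P = ρgψ = 1000 × 9.81 × 188.45 = 1848694 Pa ≈ 1850 kPa.

P ≈ 1850 kPa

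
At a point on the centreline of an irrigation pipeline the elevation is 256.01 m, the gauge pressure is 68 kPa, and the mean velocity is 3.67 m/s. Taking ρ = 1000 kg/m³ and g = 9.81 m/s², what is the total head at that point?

Pressure head ψ = P/(ρg) = 68×1000 / (1000 × 9.81) = 6.93 m.
Velocity head = v²/(2g) = 3.67² / (2 × 9.81) = 0.686 m.
h = z + ψ + v²/(2g) = 256.01 + 6.93 + 0.686 = 263.63 m.

h ≈ 263.63 m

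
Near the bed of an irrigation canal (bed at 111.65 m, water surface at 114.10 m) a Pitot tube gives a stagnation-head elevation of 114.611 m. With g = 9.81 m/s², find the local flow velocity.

Near the bed, under hydrostatic conditions, the piezometric head (z + ψ) equals the free-surface elevation, 114.10 m.
Velocity head = total − piezometric = 114.611 − 114.10 = 0.511 m.
v = √(2g·h_v) = √(2 × 9.81 × 0.511) = 3.17 m/s.

v ≈ 3.17 m/s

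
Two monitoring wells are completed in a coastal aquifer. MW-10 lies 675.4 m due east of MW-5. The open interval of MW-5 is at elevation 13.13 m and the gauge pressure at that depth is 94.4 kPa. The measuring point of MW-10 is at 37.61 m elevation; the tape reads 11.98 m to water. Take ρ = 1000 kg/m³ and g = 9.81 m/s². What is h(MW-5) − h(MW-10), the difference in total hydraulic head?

Pressure head at MW-5: ψ = P/(ρg) = 94.4×1000 / (1000 × 9.81) = 9.62 m.
Total head at MW-5: h = z + ψ = 13.13 + 9.62 = 22.75 m.
Total head at MW-10: h = 37.61 − 11.98 = 25.63 m.
Head difference: h(MW-5) − h(MW-10) = 22.75 − 25.63 = -2.88 m.

Δh ≈ -2.88 m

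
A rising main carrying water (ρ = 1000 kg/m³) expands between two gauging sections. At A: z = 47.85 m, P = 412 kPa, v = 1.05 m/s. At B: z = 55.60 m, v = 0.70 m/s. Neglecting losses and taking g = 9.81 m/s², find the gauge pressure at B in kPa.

Pressure head at A: ψ₁ = P₁/(ρg) = 412×1000 / (1000 × 9.81) = 42.00 m.
Velocity heads: v₁²/2g = 1.05²/19.62 = 0.056 m; v₂²/2g = 0.70²/19.62 = 0.025 m.
Total head H = z₁ + ψ₁ + v₁²/2g = 47.85 + 42.00 + 0.056 = 89.91 m.
ψ₂ = H − z₂ − v₂²/2g = 89.91 − 55.60 − 0.025 = 34.28 m.
P₂ = ρgψ₂ = 1000 × 9.81 × 34.28 ≈ 336 kPa.

P₂ ≈ 336 kPa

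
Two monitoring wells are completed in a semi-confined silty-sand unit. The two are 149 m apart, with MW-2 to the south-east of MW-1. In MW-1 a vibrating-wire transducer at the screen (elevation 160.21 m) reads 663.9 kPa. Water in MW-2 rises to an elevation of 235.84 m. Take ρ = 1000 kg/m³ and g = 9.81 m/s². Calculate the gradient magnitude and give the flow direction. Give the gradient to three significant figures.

i ≈ 0.0534; groundwater flows toward the north-west

Pressure head at MW-1: ψ = P/(ρg) = 663.9×1000 / (1000 × 9.81) = 67.68 m.
Total head at MW-1: h = z + ψ = 160.21 + 67.68 = 227.89 m.
Total head at MW-2: h = 235.84 m (water level in the piezometer is the total head).
Head difference: h(MW-1) − h(MW-2) = 227.89 − 235.84 = -7.95 m.
Hydraulic gradient: i = |Δh| / L = 7.95 / 149 = 0.0534.
Flow is from higher to lower head: from MW-2 toward MW-1, i.e. toward the north-west.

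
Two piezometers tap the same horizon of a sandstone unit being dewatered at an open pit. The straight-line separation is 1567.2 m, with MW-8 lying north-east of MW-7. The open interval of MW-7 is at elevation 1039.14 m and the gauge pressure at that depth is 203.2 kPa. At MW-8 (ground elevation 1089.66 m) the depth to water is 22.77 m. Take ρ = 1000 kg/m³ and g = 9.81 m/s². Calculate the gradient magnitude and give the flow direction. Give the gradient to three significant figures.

i ≈ 0.00449; groundwater flows toward the south-west

Pressure head at MW-7: ψ = P/(ρg) = 203.2×1000 / (1000 × 9.81) = 20.71 m.
Total head at MW-7: h = z + ψ = 1039.14 + 20.71 = 1059.85 m.
Total head at MW-8: h = 1089.66 − 22.77 = 1066.89 m.
Head difference: h(MW-7) − h(MW-8) = 1059.85 − 1066.89 = -7.04 m.
Hydraulic gradient: i = |Δh| / L = 7.04 / 1567.2 = 0.00449.
Flow is from higher to lower head: from MW-8 toward MW-7, i.e. toward the south-west.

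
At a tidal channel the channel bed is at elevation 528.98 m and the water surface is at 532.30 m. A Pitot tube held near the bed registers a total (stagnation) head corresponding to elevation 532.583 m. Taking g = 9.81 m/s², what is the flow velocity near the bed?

v ≈ 2.36 m/s

Near the bed, under hydrostatic conditions, the piezometric head (z + ψ) equals the free-surface elevation, 532.30 m.
Velocity head = total − piezometric = 532.583 − 532.30 = 0.283 m.
v = √(2g·h_v) = √(2 × 9.81 × 0.283) = 2.36 m/s.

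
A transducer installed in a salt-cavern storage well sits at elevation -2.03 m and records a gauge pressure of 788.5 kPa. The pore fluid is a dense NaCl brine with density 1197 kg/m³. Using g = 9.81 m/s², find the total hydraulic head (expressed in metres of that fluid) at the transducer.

ψ = P/(ρg) = 788.5×1000 / (1197 × 9.81) = 67.15 m.
h = z + ψ = -2.03 + 67.15 = 65.12 m.

h ≈ 65.12 m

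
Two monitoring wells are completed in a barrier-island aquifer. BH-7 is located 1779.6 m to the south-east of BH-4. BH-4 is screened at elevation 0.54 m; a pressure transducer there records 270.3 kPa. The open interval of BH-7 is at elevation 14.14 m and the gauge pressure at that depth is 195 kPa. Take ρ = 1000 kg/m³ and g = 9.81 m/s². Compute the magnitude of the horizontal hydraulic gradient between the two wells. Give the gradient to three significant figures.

Pressure head at BH-4: ψ = P/(ρg) = 270.3×1000 / (1000 × 9.81) = 27.55 m.
Total head at BH-4: h = z + ψ = 0.54 + 27.55 = 28.09 m.
Pressure head at BH-7: ψ = P/(ρg) = 195×1000 / (1000 × 9.81) = 19.88 m.
Total head at BH-7: h = z + ψ = 14.14 + 19.88 = 34.02 m.
Head difference: h(BH-4) − h(BH-7) = 28.09 − 34.02 = -5.93 m.
Hydraulic gradient: i = |Δh| / L = 5.93 / 1779.6 = 0.00333.

i ≈ 0.00333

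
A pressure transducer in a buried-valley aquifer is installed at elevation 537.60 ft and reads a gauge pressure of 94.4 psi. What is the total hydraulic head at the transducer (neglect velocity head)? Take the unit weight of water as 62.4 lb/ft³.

h ≈ 755.45 ft

ψ = 144·P/γ = 144 × 94.4 / 62.4 = 217.85 ft.
h = z + ψ = 537.60 + 217.85 = 755.45 ft.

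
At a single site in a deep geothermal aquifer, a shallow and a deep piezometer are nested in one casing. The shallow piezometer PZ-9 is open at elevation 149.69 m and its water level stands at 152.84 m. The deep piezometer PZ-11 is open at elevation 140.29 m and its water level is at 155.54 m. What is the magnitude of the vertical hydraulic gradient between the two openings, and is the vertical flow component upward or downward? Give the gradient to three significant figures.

Total head at PZ-9: h = 152.84 m (water level in the standpipe).
Total head at PZ-11: h = 155.54 m.
Δh = h(PZ-9) − h(PZ-11) = 152.84 − 155.54 = -2.70 m.
Vertical separation Δz = 149.69 − 140.29 = 9.40 m.
|i_v| = |Δh| / Δz = 2.70 / 9.40 = 0.287.
Head is higher in the deep piezometer, so vertical flow is upward (discharge condition).

|i_v| ≈ 0.287; vertical flow is upward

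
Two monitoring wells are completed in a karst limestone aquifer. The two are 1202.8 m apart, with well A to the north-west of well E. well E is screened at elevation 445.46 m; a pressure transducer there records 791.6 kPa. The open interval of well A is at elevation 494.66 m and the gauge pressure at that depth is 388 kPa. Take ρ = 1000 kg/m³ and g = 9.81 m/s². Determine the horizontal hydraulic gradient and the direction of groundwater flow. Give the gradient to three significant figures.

Pressure head at well E: ψ = P/(ρg) = 791.6×1000 / (1000 × 9.81) = 80.69 m.
Total head at well E: h = z + ψ = 445.46 + 80.69 = 526.15 m.
Pressure head at well A: ψ = P/(ρg) = 388×1000 / (1000 × 9.81) = 39.55 m.
Total head at well A: h = z + ψ = 494.66 + 39.55 = 534.21 m.
Head difference: h(well E) − h(well A) = 526.15 − 534.21 = -8.06 m.
Hydraulic gradient: i = |Δh| / L = 8.06 / 1202.8 = 0.00670.
Flow is from higher to lower head: from well A toward well E, i.e. toward the south-east.

i ≈ 0.00670; groundwater flows toward the south-east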